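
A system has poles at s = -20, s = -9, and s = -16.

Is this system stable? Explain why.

All poles are in the left half-plane. System is stable.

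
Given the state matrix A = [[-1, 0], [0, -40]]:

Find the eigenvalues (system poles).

For diagonal matrix, eigenvalues are diagonal entries: λ₁ = -1, λ₂ = -40.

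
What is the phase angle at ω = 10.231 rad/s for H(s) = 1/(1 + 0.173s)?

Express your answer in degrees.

Phase = -arctan(ωτ) = -arctan(10.231 × 0.173) = -60.5°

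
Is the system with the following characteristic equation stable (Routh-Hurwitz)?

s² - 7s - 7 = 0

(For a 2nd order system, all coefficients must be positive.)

Coefficients: 1, -7, -7. b=-7, c=-7 not positive, so system is unstable.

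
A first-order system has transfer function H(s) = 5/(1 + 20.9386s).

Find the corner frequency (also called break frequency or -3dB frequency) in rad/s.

Corner frequency = 1/τ = 1/20.9386 = 0.048 rad/s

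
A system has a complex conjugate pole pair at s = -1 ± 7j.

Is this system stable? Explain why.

Real part of poles is -1 (< 0, left half-plane). Stable.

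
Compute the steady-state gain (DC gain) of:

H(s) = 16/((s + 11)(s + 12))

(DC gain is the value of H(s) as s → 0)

DC gain = H(0) = 16/(11 × 12) = 16/132 = 0.1212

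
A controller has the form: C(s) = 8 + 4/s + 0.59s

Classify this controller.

This is a Proportional-Integral-Derivative (PID) controller.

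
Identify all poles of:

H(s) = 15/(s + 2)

Pole is where denominator = 0: s + 2 = 0, so s = -2.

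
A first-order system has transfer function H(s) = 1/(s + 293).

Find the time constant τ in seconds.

For H(s) = 1/(s + 1/τ), the pole is at -1/τ = -293, so τ = 1/293 = 0.0034 s.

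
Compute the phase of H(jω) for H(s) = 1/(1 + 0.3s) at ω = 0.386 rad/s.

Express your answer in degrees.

Phase = -arctan(ωτ) = -arctan(0.386 × 0.3) = -6.6°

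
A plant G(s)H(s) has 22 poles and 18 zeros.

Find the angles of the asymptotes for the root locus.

n - m = 22 - 18 = 4. Angles: θk = (2k + 1)·180°/4 = 45°, 135°, 225°, 315°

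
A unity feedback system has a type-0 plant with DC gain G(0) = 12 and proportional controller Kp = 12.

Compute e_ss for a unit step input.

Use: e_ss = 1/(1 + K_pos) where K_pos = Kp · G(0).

K_pos = Kp · G(0) = 12 × 12 = 144. e_ss = 1/(1 + 144) = 0.0069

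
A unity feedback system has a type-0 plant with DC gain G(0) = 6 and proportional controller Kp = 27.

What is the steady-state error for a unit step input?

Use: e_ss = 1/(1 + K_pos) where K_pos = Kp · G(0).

K_pos = Kp · G(0) = 27 × 6 = 162. e_ss = 1/(1 + 162) = 0.0061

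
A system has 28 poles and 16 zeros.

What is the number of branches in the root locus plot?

Root locus has n branches where n = number of poles = 28.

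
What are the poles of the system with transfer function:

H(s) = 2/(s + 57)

Pole is where denominator = 0: s + 57 = 0, so s = -57.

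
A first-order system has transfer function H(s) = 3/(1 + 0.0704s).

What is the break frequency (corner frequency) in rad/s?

Corner frequency = 1/τ = 1/0.0704 = 14.205 rad/s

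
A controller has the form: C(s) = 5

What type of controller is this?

This is a Proportional (P) controller.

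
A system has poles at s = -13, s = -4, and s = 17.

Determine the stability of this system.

Pole(s) at s = 17 are not in the left half-plane. System is unstable.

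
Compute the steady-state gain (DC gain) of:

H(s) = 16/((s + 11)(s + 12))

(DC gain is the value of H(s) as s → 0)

DC gain = H(0) = 16/(11 × 12) = 16/132 = 0.1212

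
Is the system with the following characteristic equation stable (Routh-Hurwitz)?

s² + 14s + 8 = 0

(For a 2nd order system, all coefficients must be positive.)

Coefficients: 1, 14, 8. All positive, so system is stable.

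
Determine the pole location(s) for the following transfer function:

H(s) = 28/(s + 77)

Pole is where denominator = 0: s + 77 = 0, so s = -77.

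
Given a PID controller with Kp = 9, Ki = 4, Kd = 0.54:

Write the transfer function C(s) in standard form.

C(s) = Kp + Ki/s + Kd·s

Substituting values: C(s) = 9 + 4/s + 0.54s = (0.54s² + 9s + 4)/s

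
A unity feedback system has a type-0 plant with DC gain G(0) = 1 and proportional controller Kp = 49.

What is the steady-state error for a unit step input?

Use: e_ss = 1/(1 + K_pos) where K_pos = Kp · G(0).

K_pos = Kp · G(0) = 49 × 1 = 49. e_ss = 1/(1 + 49) = 0.02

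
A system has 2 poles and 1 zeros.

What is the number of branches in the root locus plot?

Root locus has n branches where n = number of poles = 2.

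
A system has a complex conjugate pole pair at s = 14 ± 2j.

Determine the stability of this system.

Real part of poles is 14 (> 0, right half-plane). Unstable.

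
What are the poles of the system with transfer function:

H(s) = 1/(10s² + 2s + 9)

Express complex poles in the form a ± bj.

Discriminant = 2² - 4×10×9 = 4 - 360 = -356 < 0, so the poles are a complex conjugate pair s = (-2 ± j√356)/(2×10). Real part = -2/(2×10) = -2/20 = -0.1; imaginary part = ±√356/(2×10) ≈ 0.9434. Poles: s = -0.1 ± 0.9434j.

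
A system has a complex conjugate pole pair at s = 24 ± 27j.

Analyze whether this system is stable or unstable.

Real part of poles is 24 (> 0, right half-plane). Unstable.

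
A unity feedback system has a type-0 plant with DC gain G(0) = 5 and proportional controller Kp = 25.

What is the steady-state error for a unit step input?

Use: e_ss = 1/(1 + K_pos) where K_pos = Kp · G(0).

K_pos = Kp · G(0) = 25 × 5 = 125. e_ss = 1/(1 + 125) = 0.0079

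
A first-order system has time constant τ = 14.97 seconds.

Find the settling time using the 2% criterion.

For first-order system, 2% settling time ≈ 4τ = 4 × 14.97 = 59.88 s.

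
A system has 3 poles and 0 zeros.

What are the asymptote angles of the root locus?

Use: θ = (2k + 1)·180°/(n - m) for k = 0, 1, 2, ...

n - m = 3 - 0 = 3. Angles: θk = (2k + 1)·180°/3 = 60°, 180°, 300°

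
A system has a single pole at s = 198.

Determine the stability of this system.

Pole at s = 198 is in the right half-plane. Unstable.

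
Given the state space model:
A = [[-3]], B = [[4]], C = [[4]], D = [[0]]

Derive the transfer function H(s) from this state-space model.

(sI - A)⁻¹ = 1/(s + 3). H(s) = 4 × 4/(s + 3) + 0 = 16/(s + 3).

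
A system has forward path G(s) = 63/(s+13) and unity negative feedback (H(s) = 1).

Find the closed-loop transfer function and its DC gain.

T(s) = G/(1+GH) = [63/(s+13)] / [1 + 63/(s+13)] = 63/(s+13+63) = 63/(s+76). DC gain = 63/76 = 0.8289.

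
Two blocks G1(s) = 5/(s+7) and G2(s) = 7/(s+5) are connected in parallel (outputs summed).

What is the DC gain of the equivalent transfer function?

Parallel: G_eq = G1 + G2. DC gain = G1(0) + G2(0) = 5/7 + 7/5 = 0.7143 + 1.4 = 2.1143.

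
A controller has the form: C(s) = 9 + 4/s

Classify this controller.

This is a Proportional-Integral (PI) controller.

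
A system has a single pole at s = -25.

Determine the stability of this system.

Pole at s = -25 is in the left half-plane. Stable.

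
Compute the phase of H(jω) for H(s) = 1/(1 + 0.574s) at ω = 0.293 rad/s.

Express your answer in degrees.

Phase = -arctan(ωτ) = -arctan(0.293 × 0.574) = -9.5°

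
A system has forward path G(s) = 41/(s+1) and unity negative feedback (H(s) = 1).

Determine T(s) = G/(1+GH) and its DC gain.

T(s) = G/(1+GH) = [41/(s+1)] / [1 + 41/(s+1)] = 41/(s+1+41) = 41/(s+42). DC gain = 41/42 = 0.9762.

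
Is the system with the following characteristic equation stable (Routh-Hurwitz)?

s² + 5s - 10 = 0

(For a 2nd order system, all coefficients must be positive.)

Coefficients: 1, 5, -10. c=-10 not positive, so system is unstable.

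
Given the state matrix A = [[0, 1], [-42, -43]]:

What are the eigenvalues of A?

det(A - λI) = λ² - (-43)λ + 42 = (λ - (-42))(λ - (-1)). Eigenvalues: -42, -1.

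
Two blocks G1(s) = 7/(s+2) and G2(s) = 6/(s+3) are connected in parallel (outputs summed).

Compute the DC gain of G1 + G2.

Parallel: G_eq = G1 + G2. DC gain = G1(0) + G2(0) = 7/2 + 6/3 = 3.5 + 2 = 5.5.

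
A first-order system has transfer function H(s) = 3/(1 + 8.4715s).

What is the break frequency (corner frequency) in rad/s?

Corner frequency = 1/τ = 1/8.4715 = 0.118 rad/s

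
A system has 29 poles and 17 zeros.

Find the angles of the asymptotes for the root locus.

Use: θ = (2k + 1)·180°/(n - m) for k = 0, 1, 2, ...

n - m = 29 - 17 = 12. Angles: θk = (2k + 1)·180°/12 = 15°, 45°, 75°, 105°, 135°, 165°, 195°, 225°, 255°, 285°, 315°, 345°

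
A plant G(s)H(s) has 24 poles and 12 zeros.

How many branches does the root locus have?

Root locus has n branches where n = number of poles = 24.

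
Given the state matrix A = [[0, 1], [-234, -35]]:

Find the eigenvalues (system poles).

det(A - λI) = λ² - (-35)λ + 234 = (λ - (-26))(λ - (-9)). Eigenvalues: -26, -9.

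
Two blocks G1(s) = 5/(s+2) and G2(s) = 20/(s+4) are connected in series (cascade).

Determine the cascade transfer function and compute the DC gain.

Series: multiply transfer functions. G_eq = 5/(s+2) × 20/(s+4) = 100/((s+2)(s+4)). DC gain = 100/(2×4) = 12.5.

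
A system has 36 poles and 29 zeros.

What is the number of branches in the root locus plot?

Root locus has n branches where n = number of poles = 36.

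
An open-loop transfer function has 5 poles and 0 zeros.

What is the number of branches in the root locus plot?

Root locus has n branches where n = number of poles = 5.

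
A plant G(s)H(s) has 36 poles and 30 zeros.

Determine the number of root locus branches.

Root locus has n branches where n = number of poles = 36.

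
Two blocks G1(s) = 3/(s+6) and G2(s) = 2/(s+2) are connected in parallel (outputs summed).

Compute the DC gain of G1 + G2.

Parallel: G_eq = G1 + G2. DC gain = G1(0) + G2(0) = 3/6 + 2/2 = 0.5 + 1 = 1.5.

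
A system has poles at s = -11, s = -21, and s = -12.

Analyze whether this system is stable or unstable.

All poles are in the left half-plane. System is stable.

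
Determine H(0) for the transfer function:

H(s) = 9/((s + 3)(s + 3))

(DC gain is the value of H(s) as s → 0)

DC gain = H(0) = 9/(3 × 3) = 9/9 = 1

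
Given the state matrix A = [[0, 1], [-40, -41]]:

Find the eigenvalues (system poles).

det(A - λI) = λ² - (-41)λ + 40 = (λ - (-1))(λ - (-40)). Eigenvalues: -1, -40.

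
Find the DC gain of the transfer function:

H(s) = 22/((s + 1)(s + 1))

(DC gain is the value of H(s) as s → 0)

DC gain = H(0) = 22/(1 × 1) = 22/1 = 22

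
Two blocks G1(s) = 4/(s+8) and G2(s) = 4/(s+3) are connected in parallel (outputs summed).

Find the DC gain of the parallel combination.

Parallel: G_eq = G1 + G2. DC gain = G1(0) + G2(0) = 4/8 + 4/3 = 0.5 + 1.3333 = 1.8333.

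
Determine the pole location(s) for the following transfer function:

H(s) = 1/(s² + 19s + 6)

Discriminant = 19² - 4×1×6 = 361 - 24 = 337 > 0, so two distinct real poles. Using quadratic formula: s = (-19 ± √337)/(2×1) = (-19 ± √337)/2, with √337 ≈ 18.3576. s₁ ≈ -0.3212, s₂ ≈ -18.6788. Poles: s₁ = -0.3212, s₂ = -18.6788.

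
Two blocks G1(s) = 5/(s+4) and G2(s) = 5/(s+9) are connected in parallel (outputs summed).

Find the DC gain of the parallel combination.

Parallel: G_eq = G1 + G2. DC gain = G1(0) + G2(0) = 5/4 + 5/9 = 1.25 + 0.5556 = 1.8056.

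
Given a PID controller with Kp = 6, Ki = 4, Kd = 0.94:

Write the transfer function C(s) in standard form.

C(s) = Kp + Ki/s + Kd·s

Substituting values: C(s) = 6 + 4/s + 0.94s = (0.94s² + 6s + 4)/s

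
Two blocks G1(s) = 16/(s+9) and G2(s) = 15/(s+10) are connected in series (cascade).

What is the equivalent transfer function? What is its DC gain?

Series: multiply transfer functions. G_eq = 16/(s+9) × 15/(s+10) = 240/((s+9)(s+10)). DC gain = 240/(9×10) = 2.6667.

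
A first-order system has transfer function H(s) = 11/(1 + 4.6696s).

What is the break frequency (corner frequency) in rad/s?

Corner frequency = 1/τ = 1/4.6696 = 0.214 rad/s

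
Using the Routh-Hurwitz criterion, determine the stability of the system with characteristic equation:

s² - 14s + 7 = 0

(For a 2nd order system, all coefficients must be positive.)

Coefficients: 1, -14, 7. b=-14 not positive, so system is unstable.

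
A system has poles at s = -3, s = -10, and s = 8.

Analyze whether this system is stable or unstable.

Pole(s) at s = 8 are not in the left half-plane. System is unstable.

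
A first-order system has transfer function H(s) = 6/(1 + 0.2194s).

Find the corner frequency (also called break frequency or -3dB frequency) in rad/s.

Corner frequency = 1/τ = 1/0.2194 = 4.558 rad/s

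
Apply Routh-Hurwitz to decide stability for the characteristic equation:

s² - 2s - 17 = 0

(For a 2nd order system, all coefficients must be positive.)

Coefficients: 1, -2, -17. b=-2, c=-17 not positive, so system is unstable.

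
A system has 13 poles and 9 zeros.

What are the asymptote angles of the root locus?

n - m = 13 - 9 = 4. Angles: θk = (2k + 1)·180°/4 = 45°, 135°, 225°, 315°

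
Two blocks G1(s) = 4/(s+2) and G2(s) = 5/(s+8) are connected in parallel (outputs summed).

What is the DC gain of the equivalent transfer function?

Parallel: G_eq = G1 + G2. DC gain = G1(0) + G2(0) = 4/2 + 5/8 = 2 + 0.625 = 2.625.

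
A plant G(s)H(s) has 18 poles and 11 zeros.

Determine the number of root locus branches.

Root locus has n branches where n = number of poles = 18.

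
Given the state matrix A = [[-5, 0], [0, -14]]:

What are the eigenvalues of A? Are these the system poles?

For diagonal matrix, eigenvalues are diagonal entries: λ₁ = -5, λ₂ = -14. Eigenvalues of A = system poles.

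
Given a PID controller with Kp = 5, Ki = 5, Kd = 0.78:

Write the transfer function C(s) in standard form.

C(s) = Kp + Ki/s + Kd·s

Substituting values: C(s) = 5 + 5/s + 0.78s = (0.78s² + 5s + 5)/s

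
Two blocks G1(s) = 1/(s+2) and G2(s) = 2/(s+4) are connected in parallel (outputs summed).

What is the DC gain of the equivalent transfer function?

Parallel: G_eq = G1 + G2. DC gain = G1(0) + G2(0) = 1/2 + 2/4 = 0.5 + 0.5 = 1.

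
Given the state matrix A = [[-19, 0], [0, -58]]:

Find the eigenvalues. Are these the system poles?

For diagonal matrix, eigenvalues are diagonal entries: λ₁ = -19, λ₂ = -58. Eigenvalues of A = system poles.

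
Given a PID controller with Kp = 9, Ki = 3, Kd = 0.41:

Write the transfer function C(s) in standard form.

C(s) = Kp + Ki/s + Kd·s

Substituting values: C(s) = 9 + 3/s + 0.41s = (0.41s² + 9s + 3)/s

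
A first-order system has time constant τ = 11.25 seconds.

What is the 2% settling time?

For first-order system, 2% settling time ≈ 4τ = 4 × 11.25 = 45.0 s.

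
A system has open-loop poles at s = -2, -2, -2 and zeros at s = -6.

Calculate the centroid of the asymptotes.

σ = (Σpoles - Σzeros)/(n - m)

σ = (Σpoles - Σzeros)/(n - m) = (-6 - (-6))/(3 - 1) = 0/2 = 0.0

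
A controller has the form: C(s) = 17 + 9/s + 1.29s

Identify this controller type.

This is a Proportional-Integral-Derivative (PID) controller.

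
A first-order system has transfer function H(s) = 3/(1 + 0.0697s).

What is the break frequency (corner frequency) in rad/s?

Corner frequency = 1/τ = 1/0.0697 = 14.347 rad/s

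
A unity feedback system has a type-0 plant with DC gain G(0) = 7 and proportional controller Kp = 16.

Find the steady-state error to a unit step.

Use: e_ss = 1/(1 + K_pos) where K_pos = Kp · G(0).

K_pos = Kp · G(0) = 16 × 7 = 112. e_ss = 1/(1 + 112) = 0.0088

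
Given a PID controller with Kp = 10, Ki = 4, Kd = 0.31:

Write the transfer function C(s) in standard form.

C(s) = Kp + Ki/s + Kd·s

Substituting values: C(s) = 10 + 4/s + 0.31s = (0.31s² + 10s + 4)/s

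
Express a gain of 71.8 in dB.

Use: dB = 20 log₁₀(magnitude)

dB = 20 log₁₀(71.8) = 37.1 dB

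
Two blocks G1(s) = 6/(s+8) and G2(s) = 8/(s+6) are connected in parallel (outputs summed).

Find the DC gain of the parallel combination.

Parallel: G_eq = G1 + G2. DC gain = G1(0) + G2(0) = 6/8 + 8/6 = 0.75 + 1.3333 = 2.0833.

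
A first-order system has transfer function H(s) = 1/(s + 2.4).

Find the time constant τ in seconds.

For H(s) = 1/(s + 1/τ), the pole is at -1/τ = -2.4, so τ = 1/2.4 = 0.4167 s.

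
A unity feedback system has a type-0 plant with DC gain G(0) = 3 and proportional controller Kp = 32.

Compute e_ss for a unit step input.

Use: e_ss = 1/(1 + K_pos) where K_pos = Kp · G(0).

K_pos = Kp · G(0) = 32 × 3 = 96. e_ss = 1/(1 + 96) = 0.0103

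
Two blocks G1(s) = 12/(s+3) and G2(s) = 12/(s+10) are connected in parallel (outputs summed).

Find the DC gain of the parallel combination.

Parallel: G_eq = G1 + G2. DC gain = G1(0) + G2(0) = 12/3 + 12/10 = 4 + 1.2 = 5.2.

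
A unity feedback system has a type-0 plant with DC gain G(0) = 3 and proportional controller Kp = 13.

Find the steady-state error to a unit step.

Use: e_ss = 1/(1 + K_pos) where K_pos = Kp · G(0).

K_pos = Kp · G(0) = 13 × 3 = 39. e_ss = 1/(1 + 39) = 0.025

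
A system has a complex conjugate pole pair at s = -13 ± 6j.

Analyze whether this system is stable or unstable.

Real part of poles is -13 (< 0, left half-plane). Stable.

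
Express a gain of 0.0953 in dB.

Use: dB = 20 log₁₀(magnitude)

dB = 20 log₁₀(0.0953) = -20.4 dB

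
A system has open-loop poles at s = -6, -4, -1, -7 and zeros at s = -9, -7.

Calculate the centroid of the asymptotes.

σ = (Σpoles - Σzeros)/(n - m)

σ = (Σpoles - Σzeros)/(n - m) = (-18 - (-16))/(4 - 2) = -2/2 = -1.0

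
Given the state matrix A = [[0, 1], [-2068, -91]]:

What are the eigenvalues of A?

det(A - λI) = λ² - (-91)λ + 2068 = (λ - (-47))(λ - (-44)). Eigenvalues: -47, -44.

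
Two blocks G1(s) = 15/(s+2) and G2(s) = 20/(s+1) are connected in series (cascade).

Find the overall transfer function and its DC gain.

Series: multiply transfer functions. G_eq = 15/(s+2) × 20/(s+1) = 300/((s+2)(s+1)). DC gain = 300/(2×1) = 150.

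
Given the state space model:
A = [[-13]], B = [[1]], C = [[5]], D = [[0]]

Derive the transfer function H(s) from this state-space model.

(sI - A)⁻¹ = 1/(s + 13). H(s) = 5 × 1/(s + 13) + 0 = 5/(s + 13).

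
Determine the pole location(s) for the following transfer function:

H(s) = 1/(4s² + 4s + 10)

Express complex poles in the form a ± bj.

Discriminant = 4² - 4×4×10 = 16 - 160 = -144 < 0, so the poles are a complex conjugate pair s = (-4 ± j√144)/(2×4). Real part = -4/(2×4) = -4/8 = -0.5; imaginary part = ±√144/(2×4) = 12/8 = 1.5. Poles: s = -0.5 ± 1.5j.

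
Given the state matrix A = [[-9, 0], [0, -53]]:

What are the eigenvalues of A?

For diagonal matrix, eigenvalues are diagonal entries: λ₁ = -9, λ₂ = -53.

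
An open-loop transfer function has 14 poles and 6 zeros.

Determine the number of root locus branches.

Root locus has n branches where n = number of poles = 14.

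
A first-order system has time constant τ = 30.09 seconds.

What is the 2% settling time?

For first-order system, 2% settling time ≈ 4τ = 4 × 30.09 = 120.36 s.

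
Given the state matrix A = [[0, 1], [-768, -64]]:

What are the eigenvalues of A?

det(A - λI) = λ² - (-64)λ + 768 = (λ - (-48))(λ - (-16)). Eigenvalues: -48, -16.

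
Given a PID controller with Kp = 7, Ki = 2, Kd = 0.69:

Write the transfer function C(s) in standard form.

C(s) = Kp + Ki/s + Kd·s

Substituting values: C(s) = 7 + 2/s + 0.69s = (0.69s² + 7s + 2)/s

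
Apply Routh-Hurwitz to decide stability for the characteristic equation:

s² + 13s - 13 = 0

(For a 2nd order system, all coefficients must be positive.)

Coefficients: 1, 13, -13. c=-13 not positive, so system is unstable.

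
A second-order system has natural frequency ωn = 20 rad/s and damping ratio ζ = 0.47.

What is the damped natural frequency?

ωd = ωn√(1 - ζ²) = 20√(1 - 0.47²) = 17.65 rad/s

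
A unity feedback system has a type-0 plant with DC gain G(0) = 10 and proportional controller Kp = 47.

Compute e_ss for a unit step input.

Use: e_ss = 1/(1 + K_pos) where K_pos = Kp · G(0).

K_pos = Kp · G(0) = 47 × 10 = 470. e_ss = 1/(1 + 470) = 0.0021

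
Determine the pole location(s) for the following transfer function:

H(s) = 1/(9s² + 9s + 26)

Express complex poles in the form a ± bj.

Discriminant = 9² - 4×9×26 = 81 - 936 = -855 < 0, so the poles are a complex conjugate pair s = (-9 ± j√855)/(2×9). Real part = -9/(2×9) = -9/18 = -0.5; imaginary part = ±√855/(2×9) ≈ 1.6245. Poles: s = -0.5 ± 1.6245j.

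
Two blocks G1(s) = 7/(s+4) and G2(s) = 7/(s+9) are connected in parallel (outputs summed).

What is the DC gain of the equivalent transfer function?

Parallel: G_eq = G1 + G2. DC gain = G1(0) + G2(0) = 7/4 + 7/9 = 1.75 + 0.7778 = 2.5278.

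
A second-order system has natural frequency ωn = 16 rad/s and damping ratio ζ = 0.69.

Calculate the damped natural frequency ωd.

ωd = ωn√(1 - ζ²) = 16√(1 - 0.69²) = 11.58 rad/s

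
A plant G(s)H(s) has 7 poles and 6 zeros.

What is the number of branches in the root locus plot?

Root locus has n branches where n = number of poles = 7.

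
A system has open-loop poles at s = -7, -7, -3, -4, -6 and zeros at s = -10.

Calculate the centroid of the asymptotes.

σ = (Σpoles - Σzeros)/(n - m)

σ = (Σpoles - Σzeros)/(n - m) = (-27 - (-10))/(5 - 1) = -17/4 = -4.25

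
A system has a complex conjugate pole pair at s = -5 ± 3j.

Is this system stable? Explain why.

Real part of poles is -5 (< 0, left half-plane). Stable.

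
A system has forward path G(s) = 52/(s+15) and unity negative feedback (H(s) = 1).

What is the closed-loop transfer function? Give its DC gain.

T(s) = G/(1+GH) = [52/(s+15)] / [1 + 52/(s+15)] = 52/(s+15+52) = 52/(s+67). DC gain = 52/67 = 0.7761.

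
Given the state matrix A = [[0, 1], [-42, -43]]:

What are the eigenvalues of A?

det(A - λI) = λ² - (-43)λ + 42 = (λ - (-42))(λ - (-1)). Eigenvalues: -42, -1.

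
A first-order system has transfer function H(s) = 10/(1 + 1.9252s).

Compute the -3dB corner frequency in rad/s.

Corner frequency = 1/τ = 1/1.9252 = 0.519 rad/s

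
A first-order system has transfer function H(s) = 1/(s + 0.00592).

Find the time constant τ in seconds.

For H(s) = 1/(s + 1/τ), the pole is at -1/τ = -0.00592, so τ = 1/0.00592 = 168.9 s.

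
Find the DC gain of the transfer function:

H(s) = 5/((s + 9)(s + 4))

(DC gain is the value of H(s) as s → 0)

DC gain = H(0) = 5/(9 × 4) = 5/36 = 0.1389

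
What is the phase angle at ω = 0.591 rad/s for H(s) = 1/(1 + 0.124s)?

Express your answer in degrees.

Phase = -arctan(ωτ) = -arctan(0.591 × 0.124) = -4.2°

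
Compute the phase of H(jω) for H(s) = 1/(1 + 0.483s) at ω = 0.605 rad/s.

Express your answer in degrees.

Phase = -arctan(ωτ) = -arctan(0.605 × 0.483) = -16.3°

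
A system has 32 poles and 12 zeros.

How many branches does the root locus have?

Root locus has n branches where n = number of poles = 32.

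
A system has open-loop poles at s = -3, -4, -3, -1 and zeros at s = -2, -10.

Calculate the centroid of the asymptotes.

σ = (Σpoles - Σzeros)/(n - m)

σ = (Σpoles - Σzeros)/(n - m) = (-11 - (-12))/(4 - 2) = 1/2 = 0.5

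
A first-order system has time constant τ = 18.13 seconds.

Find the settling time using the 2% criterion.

For first-order system, 2% settling time ≈ 4τ = 4 × 18.13 = 72.52 s.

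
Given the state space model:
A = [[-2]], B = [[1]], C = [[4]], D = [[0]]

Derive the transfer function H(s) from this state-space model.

(sI - A)⁻¹ = 1/(s + 2). H(s) = 4 × 1/(s + 2) + 0 = 4/(s + 2).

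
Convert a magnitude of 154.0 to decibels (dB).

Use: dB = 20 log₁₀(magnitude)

dB = 20 log₁₀(154.0) = 43.8 dB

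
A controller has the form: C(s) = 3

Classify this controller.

This is a Proportional (P) controller.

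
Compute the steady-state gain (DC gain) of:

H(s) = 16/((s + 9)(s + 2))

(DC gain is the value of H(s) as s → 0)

DC gain = H(0) = 16/(9 × 2) = 16/18 = 0.8889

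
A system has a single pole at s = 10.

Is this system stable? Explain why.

Pole at s = 10 is in the right half-plane. Unstable.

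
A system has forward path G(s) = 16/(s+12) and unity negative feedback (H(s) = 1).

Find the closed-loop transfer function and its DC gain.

T(s) = G/(1+GH) = [16/(s+12)] / [1 + 16/(s+12)] = 16/(s+12+16) = 16/(s+28). DC gain = 16/28 = 0.5714.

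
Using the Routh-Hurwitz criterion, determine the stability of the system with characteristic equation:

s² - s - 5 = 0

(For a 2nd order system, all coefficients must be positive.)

Coefficients: 1, -1, -5. b=-1, c=-5 not positive, so system is unstable.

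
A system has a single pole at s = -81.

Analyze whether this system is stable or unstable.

Pole at s = -81 is in the left half-plane. Stable.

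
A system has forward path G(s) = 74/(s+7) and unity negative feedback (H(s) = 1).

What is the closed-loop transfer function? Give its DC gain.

T(s) = G/(1+GH) = [74/(s+7)] / [1 + 74/(s+7)] = 74/(s+7+74) = 74/(s+81). DC gain = 74/81 = 0.9136.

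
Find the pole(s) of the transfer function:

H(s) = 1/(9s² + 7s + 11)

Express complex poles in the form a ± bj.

Discriminant = 7² - 4×9×11 = 49 - 396 = -347 < 0, so the poles are a complex conjugate pair s = (-7 ± j√347)/(2×9). Real part = -7/(2×9) = -7/18 ≈ -0.3889; imaginary part = ±√347/(2×9) ≈ 1.0349. Poles: s = -0.3889 ± 1.0349j.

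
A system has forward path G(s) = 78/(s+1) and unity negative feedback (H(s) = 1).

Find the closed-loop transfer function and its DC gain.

T(s) = G/(1+GH) = [78/(s+1)] / [1 + 78/(s+1)] = 78/(s+1+78) = 78/(s+79). DC gain = 78/79 = 0.9873.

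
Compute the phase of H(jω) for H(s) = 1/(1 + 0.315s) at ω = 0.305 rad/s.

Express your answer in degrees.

Phase = -arctan(ωτ) = -arctan(0.305 × 0.315) = -5.5°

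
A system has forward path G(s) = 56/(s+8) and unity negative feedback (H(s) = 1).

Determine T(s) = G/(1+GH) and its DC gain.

T(s) = G/(1+GH) = [56/(s+8)] / [1 + 56/(s+8)] = 56/(s+8+56) = 56/(s+64). DC gain = 56/64 = 0.875.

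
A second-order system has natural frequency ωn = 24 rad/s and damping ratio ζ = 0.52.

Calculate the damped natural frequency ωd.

ωd = ωn√(1 - ζ²) = 24√(1 - 0.52²) = 20.5 rad/s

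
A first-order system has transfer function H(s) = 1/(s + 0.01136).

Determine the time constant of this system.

For H(s) = 1/(s + 1/τ), the pole is at -1/τ = -0.01136, so τ = 1/0.01136 = 88.03 s.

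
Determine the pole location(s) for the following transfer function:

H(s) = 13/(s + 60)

Pole is where denominator = 0: s + 60 = 0, so s = -60.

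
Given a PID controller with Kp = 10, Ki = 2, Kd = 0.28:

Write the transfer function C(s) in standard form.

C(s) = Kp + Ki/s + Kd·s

Substituting values: C(s) = 10 + 2/s + 0.28s = (0.28s² + 10s + 2)/s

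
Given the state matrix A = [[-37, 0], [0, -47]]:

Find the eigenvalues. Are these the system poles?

For diagonal matrix, eigenvalues are diagonal entries: λ₁ = -37, λ₂ = -47. Eigenvalues of A = system poles.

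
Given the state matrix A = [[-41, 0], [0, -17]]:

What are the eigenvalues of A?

For diagonal matrix, eigenvalues are diagonal entries: λ₁ = -41, λ₂ = -17.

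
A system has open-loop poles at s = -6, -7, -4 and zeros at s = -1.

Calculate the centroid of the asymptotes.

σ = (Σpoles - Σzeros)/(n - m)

σ = (Σpoles - Σzeros)/(n - m) = (-17 - (-1))/(3 - 1) = -16/2 = -8.0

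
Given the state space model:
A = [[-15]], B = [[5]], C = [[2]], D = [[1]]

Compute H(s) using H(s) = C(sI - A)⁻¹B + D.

(sI - A)⁻¹ = 1/(s + 15). H(s) = 2×5/(s + 15) + 1 = (s + 25)/(s + 15).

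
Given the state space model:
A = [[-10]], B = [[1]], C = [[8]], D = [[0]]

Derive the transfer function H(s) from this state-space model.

(sI - A)⁻¹ = 1/(s + 10). H(s) = 8 × 1/(s + 10) + 0 = 8/(s + 10).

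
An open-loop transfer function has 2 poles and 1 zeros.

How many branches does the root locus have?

Root locus has n branches where n = number of poles = 2.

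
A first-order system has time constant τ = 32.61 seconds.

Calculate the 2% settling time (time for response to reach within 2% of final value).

For first-order system, 2% settling time ≈ 4τ = 4 × 32.61 = 130.44 s.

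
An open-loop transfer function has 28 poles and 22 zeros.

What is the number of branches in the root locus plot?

Root locus has n branches where n = number of poles = 28.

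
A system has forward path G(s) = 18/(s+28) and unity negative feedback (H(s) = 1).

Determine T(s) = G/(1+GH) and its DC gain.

T(s) = G/(1+GH) = [18/(s+28)] / [1 + 18/(s+28)] = 18/(s+28+18) = 18/(s+46). DC gain = 18/46 = 0.3913.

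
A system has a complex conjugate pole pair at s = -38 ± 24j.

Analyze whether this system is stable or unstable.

Real part of poles is -38 (< 0, left half-plane). Stable.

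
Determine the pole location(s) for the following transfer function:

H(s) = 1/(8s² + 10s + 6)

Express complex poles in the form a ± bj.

Discriminant = 10² - 4×8×6 = 100 - 192 = -92 < 0, so the poles are a complex conjugate pair s = (-10 ± j√92)/(2×8). Real part = -10/(2×8) = -10/16 = -0.625; imaginary part = ±√92/(2×8) ≈ 0.5995. Poles: s = -0.625 ± 0.5995j.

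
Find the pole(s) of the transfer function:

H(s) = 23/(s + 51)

Pole is where denominator = 0: s + 51 = 0, so s = -51.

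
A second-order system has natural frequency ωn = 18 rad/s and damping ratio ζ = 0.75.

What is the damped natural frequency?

ωd = ωn√(1 - ζ²) = 18√(1 - 0.75²) = 11.91 rad/s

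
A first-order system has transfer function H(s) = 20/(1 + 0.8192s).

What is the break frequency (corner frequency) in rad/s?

Corner frequency = 1/τ = 1/0.8192 = 1.221 rad/s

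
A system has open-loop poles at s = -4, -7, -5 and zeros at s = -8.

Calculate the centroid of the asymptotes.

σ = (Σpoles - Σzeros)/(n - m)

σ = (Σpoles - Σzeros)/(n - m) = (-16 - (-8))/(3 - 1) = -8/2 = -4.0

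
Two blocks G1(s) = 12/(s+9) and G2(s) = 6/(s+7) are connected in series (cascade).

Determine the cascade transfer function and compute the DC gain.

Series: multiply transfer functions. G_eq = 12/(s+9) × 6/(s+7) = 72/((s+9)(s+7)). DC gain = 72/(9×7) = 1.1429.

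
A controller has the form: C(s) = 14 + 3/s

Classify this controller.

This is a Proportional-Integral (PI) controller.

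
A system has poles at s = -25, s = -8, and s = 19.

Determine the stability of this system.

Pole(s) at s = 19 are not in the left half-plane. System is unstable.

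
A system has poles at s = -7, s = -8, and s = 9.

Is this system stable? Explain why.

Pole(s) at s = 9 are not in the left half-plane. System is unstable.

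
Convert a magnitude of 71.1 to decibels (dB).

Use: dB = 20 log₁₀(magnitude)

dB = 20 log₁₀(71.1) = 37.0 dB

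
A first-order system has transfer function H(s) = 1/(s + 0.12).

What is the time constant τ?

For H(s) = 1/(s + 1/τ), the pole is at -1/τ = -0.12, so τ = 1/0.12 = 8.3333 s.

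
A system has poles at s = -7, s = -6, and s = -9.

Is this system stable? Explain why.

All poles are in the left half-plane. System is stable.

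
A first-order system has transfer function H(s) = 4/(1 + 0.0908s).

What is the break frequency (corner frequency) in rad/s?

Corner frequency = 1/τ = 1/0.0908 = 11.013 rad/s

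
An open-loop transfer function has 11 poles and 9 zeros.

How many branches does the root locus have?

Root locus has n branches where n = number of poles = 11.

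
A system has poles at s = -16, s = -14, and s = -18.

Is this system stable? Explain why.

All poles are in the left half-plane. System is stable.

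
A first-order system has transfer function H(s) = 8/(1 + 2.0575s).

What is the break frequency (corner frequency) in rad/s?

Corner frequency = 1/τ = 1/2.0575 = 0.486 rad/s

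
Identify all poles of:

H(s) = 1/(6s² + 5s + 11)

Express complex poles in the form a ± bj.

Discriminant = 5² - 4×6×11 = 25 - 264 = -239 < 0, so the poles are a complex conjugate pair s = (-5 ± j√239)/(2×6). Real part = -5/(2×6) = -5/12 ≈ -0.4167; imaginary part = ±√239/(2×6) ≈ 1.2883. Poles: s = -0.4167 ± 1.2883j.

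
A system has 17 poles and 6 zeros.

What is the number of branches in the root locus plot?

Root locus has n branches where n = number of poles = 17.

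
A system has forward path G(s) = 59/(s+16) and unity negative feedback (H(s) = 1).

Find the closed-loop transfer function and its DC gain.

T(s) = G/(1+GH) = [59/(s+16)] / [1 + 59/(s+16)] = 59/(s+16+59) = 59/(s+75). DC gain = 59/75 = 0.7867.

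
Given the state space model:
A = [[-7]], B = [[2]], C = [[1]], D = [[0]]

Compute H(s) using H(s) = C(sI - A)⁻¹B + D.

(sI - A)⁻¹ = 1/(s + 7). H(s) = 1 × 2/(s + 7) + 0 = 2/(s + 7).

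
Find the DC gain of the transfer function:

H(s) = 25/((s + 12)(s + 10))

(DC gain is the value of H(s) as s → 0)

DC gain = H(0) = 25/(12 × 10) = 25/120 = 0.2083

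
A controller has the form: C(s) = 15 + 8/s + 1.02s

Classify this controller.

This is a Proportional-Integral-Derivative (PID) controller.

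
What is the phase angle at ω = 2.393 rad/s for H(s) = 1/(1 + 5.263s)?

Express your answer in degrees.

Phase = -arctan(ωτ) = -arctan(2.393 × 5.263) = -85.5°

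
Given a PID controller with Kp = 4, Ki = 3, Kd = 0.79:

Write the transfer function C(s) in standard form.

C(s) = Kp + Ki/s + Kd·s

Substituting values: C(s) = 4 + 3/s + 0.79s = (0.79s² + 4s + 3)/s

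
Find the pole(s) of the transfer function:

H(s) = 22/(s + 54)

Pole is where denominator = 0: s + 54 = 0, so s = -54.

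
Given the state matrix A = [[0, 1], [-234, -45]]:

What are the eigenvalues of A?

det(A - λI) = λ² - (-45)λ + 234 = (λ - (-6))(λ - (-39)). Eigenvalues: -6, -39.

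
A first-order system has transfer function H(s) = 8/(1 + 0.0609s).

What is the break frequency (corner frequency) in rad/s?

Corner frequency = 1/τ = 1/0.0609 = 16.42 rad/s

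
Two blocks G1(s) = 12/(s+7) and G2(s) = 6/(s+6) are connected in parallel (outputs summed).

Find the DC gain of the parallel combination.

Parallel: G_eq = G1 + G2. DC gain = G1(0) + G2(0) = 12/7 + 6/6 = 1.7143 + 1 = 2.7143.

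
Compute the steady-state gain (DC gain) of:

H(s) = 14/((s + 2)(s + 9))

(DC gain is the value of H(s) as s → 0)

DC gain = H(0) = 14/(2 × 9) = 14/18 = 0.7778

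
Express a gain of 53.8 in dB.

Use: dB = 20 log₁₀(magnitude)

dB = 20 log₁₀(53.8) = 34.6 dB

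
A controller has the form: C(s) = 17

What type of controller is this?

This is a Proportional (P) controller.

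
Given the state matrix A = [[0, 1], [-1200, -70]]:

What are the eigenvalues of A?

det(A - λI) = λ² - (-70)λ + 1200 = (λ - (-40))(λ - (-30)). Eigenvalues: -40, -30.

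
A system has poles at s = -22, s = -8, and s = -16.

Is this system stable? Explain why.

All poles are in the left half-plane. System is stable.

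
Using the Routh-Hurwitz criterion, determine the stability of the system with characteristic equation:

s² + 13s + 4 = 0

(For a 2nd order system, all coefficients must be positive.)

Coefficients: 1, 13, 4. All positive, so system is stable.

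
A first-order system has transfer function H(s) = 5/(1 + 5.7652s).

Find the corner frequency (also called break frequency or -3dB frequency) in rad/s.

Corner frequency = 1/τ = 1/5.7652 = 0.173 rad/s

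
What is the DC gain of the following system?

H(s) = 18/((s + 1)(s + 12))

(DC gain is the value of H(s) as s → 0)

DC gain = H(0) = 18/(1 × 12) = 18/12 = 1.5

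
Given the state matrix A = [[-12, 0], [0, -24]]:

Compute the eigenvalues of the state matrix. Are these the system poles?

For diagonal matrix, eigenvalues are diagonal entries: λ₁ = -12, λ₂ = -24. Eigenvalues of A = system poles.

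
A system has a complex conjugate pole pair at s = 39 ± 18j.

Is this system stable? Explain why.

Real part of poles is 39 (> 0, right half-plane). Unstable.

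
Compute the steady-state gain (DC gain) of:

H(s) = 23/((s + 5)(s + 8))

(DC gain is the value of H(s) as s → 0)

DC gain = H(0) = 23/(5 × 8) = 23/40 = 0.575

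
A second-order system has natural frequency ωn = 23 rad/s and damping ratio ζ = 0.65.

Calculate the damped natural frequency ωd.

ωd = ωn√(1 - ζ²) = 23√(1 - 0.65²) = 17.48 rad/s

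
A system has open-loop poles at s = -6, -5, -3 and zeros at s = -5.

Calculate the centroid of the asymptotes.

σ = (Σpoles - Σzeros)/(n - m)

σ = (Σpoles - Σzeros)/(n - m) = (-14 - (-5))/(3 - 1) = -9/2 = -4.5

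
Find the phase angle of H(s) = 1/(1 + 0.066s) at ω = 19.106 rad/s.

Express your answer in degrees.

Phase = -arctan(ωτ) = -arctan(19.106 × 0.066) = -51.6°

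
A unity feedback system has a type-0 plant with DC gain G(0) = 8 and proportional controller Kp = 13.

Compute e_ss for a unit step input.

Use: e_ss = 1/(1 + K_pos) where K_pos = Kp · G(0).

K_pos = Kp · G(0) = 13 × 8 = 104. e_ss = 1/(1 + 104) = 0.0095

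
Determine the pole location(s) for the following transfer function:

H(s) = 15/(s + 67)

Pole is where denominator = 0: s + 67 = 0, so s = -67.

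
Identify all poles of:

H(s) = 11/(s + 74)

Pole is where denominator = 0: s + 74 = 0, so s = -74.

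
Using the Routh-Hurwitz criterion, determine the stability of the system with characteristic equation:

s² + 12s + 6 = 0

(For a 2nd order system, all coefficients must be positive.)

Coefficients: 1, 12, 6. All positive, so system is stable.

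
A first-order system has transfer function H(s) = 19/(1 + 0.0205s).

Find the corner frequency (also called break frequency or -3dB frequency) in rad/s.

Corner frequency = 1/τ = 1/0.0205 = 48.78 rad/s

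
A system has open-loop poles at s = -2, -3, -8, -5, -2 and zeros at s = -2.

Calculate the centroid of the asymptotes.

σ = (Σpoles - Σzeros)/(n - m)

σ = (Σpoles - Σzeros)/(n - m) = (-20 - (-2))/(5 - 1) = -18/4 = -4.5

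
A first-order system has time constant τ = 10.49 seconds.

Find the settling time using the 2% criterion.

For first-order system, 2% settling time ≈ 4τ = 4 × 10.49 = 41.96 s.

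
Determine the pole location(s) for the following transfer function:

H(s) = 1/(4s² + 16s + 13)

Discriminant = 16² - 4×4×13 = 256 - 208 = 48 > 0, so two distinct real poles. Using quadratic formula: s = (-16 ± √48)/(2×4) = (-16 ± √48)/8, with √48 ≈ 6.9282. s₁ ≈ -1.1340, s₂ ≈ -2.8660. Poles: s₁ = -1.1340, s₂ = -2.8660.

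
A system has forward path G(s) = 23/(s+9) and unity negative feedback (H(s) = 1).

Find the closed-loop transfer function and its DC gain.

T(s) = G/(1+GH) = [23/(s+9)] / [1 + 23/(s+9)] = 23/(s+9+23) = 23/(s+32). DC gain = 23/32 = 0.71875.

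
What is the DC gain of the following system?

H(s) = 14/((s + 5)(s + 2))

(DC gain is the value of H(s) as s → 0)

DC gain = H(0) = 14/(5 × 2) = 14/10 = 1.4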